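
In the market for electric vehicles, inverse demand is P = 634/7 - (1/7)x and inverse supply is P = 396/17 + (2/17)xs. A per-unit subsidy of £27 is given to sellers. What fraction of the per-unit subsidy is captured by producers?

Pre-subsidy: 634/7 - (1/7)x = 396/17 + (2/17)x gives x* = 8006/31 and P* = 1664/31.
With the subsidy, sellers receive Ps = Pb + 27 for each unit, where Pb is the price buyers pay.
On the curves, Pb = 634/7 - (1/7)x and Ps = 396/17 + (2/17)x; the wedge Ps − Pb = 27 gives 396/17 + (2/17)x − (634/7 - (1/7)x) = 27, so x' = 11219/31.
Then Pb = 634/7 − (1/7)·(11219/31) = 1205/31 and Ps = 396/17 + (2/17)·(11219/31) = 2042/31.
Buyers' price falls by P* − Pb = 1664/31 − 1205/31 = 459/31; sellers' price rises by Ps − P* = 2042/31 − 1664/31 = 378/31.
So producers capture (378/31)/27 = 14/31 of each unit of subsidy.

Producer share = 14/31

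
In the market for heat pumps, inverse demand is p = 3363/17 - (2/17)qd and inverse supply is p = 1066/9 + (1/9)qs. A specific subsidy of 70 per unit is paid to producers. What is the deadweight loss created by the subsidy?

Deadweight loss = 10710

Pre-subsidy: 3363/17 - (2/17)q = 1066/9 + (1/9)q gives q* = 347 and p* = 157.
With the subsidy, sellers receive ps = pb + 70 for each unit, where pb is the price buyers pay.
On the curves, pb = 3363/17 - (2/17)q and ps = 1066/9 + (1/9)q; the wedge ps − pb = 70 gives 1066/9 + (1/9)q − (3363/17 - (2/17)q) = 70, so q' = 653.
Then pb = 3363/17 − (2/17)·653 = 121 and ps = 1066/9 + (1/9)·653 = 191.
The subsidy expands output by 653 − 347 = 306 past the efficient level; on those units the gap between marginal cost and willingness to pay runs from 0 up to 70.
DWL = ½ × 70 × 306 = 10710.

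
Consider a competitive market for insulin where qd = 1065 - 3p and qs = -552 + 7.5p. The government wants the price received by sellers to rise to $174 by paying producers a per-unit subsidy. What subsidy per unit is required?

At a seller price of 174, quantity supplied is -552 + 7.5·174 = 753.
Buyers absorb 753 only when they pay pb with 1065 − 3·pb = 753, i.e. pb = 104.
s = ps − pb = 174 − 104 = 70.

Required subsidy s = $70 per unit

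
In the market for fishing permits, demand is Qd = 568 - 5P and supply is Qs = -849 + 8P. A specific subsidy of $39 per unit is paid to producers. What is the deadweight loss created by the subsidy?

Pre-subsidy: 568 - 5P = -849 + 8P gives P* = 109, Q* = 23.
With the subsidy, sellers receive Ps = Pb + 39 for each unit, where Pb is the price buyers pay.
Supply in terms of Pb becomes Qs = -849 + 8(Pb + 39) = -537 + 8Pb. Setting this equal to demand: 568 - 5Pb = -537 + 8Pb, so Pb = 85.
Sellers receive Ps = 85 + 39 = 124; Q' = 568 − 5·85 = 143.
The subsidy expands output by 143 − 23 = 120 past the efficient level; on those units the gap between marginal cost and willingness to pay runs from 0 up to 39.
DWL = ½ × 39 × 120 = 2340.

Deadweight loss = $2340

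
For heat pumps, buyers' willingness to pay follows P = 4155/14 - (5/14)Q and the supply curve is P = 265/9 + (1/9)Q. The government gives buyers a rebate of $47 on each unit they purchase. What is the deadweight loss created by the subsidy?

Deadweight loss = 139167/59

Pre-subsidy: 4155/14 - (5/14)Q = 265/9 + (1/9)Q gives Q* = 33685/59 and P* = 5480/59.
With the rebate, buyers effectively pay Pb = Ps − 47, where Ps is the price sellers receive.
On the curves, Pb = 4155/14 - (5/14)Q and Ps = 265/9 + (1/9)Q; the wedge Ps − Pb = 47 gives 265/9 + (1/9)Q − (4155/14 - (5/14)Q) = 47, so Q' = 39607/59.
Then Pb = 4155/14 − (5/14)·(39607/59) = 3365/59 and Ps = 265/9 + (1/9)·(39607/59) = 6138/59.
The subsidy expands output by 39607/59 − 33685/59 = 5922/59 past the efficient level; on those units the gap between marginal cost and willingness to pay runs from 0 up to 47.
DWL = ½ × 47 × 5922/59 = 139167/59.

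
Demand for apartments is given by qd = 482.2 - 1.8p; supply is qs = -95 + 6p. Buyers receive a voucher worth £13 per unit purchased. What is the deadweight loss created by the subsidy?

Pre-subsidy: 482.2 - 1.8p = -95 + 6p gives p* = 74, q* = 349.
With the rebate, buyers effectively pay pb = ps − 13, where ps is the price sellers receive.
Demand in terms of ps becomes qd = 482.2 − 1.8(ps − 13) = 505.6 - 1.8ps. Setting this equal to supply: 505.6 - 1.8ps = -95 + 6ps, so ps = 77.
Buyers pay pb = 77 − 13 = 64; q' = -95 + 6·77 = 367.
The subsidy expands output by 367 − 349 = 18 past the efficient level; on those units the gap between marginal cost and willingness to pay runs from 0 up to 13.
DWL = ½ × 13 × 18 = 117.

Deadweight loss = £117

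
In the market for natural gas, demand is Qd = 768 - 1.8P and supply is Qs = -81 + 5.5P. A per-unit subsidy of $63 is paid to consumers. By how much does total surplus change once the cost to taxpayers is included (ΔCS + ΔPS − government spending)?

Net change in total surplus = -392931/146

Pre-subsidy: 768 - 1.8P = -81 + 5.5P gives P* = 8490/73, Q* = 40782/73.
With the rebate, buyers effectively pay Pb = Ps − 63, where Ps is the price sellers receive.
Demand in terms of Ps becomes Qd = 768 − 1.8(Ps − 63) = 881.4 - 1.8Ps. Setting this equal to supply: 881.4 - 1.8Ps = -81 + 5.5Ps, so Ps = 9624/73.
Buyers pay Pb = 9624/73 − 63 = 5025/73; Q' = -81 + 5.5·(9624/73) = 47019/73.
ΔCS = ½(40782/73 + 47019/73)(8490/73 − 5025/73) = 304230465/10658; ΔPS = ½(40782/73 + 47019/73)(9624/73 − 8490/73) = 49783167/5329.
Government spending = 63 × 47019/73 = 2962197/73.
Net change = 304230465/10658 + 49783167/5329 − 2962197/73 = -392931/146. The loss equals the DWL triangle ½·63·6237/73.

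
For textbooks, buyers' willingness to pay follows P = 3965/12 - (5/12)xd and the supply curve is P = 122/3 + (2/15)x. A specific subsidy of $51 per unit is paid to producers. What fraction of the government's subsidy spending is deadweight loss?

DWL / government spending = 102/1363

Pre-subsidy: 3965/12 - (5/12)x = 122/3 + (2/15)x gives x* = 5795/11 and P* = 1220/11.
With the subsidy, sellers receive Ps = Pb + 51 for each unit, where Pb is the price buyers pay.
On the curves, Pb = 3965/12 - (5/12)x and Ps = 122/3 + (2/15)x; the wedge Ps − Pb = 51 gives 122/3 + (2/15)x − (3965/12 - (5/12)x) = 51, so x' = 6815/11.
Then Pb = 3965/12 − (5/12)·(6815/11) = 795/11 and Ps = 122/3 + (2/15)·(6815/11) = 1356/11.
ΔCS = ½(5795/11 + 6815/11)(1220/11 − 795/11) = 2679625/121; ΔPS = ½(5795/11 + 6815/11)(1356/11 − 1220/11) = 857480/121.
Government spending = 51 × 6815/11 = 347565/11.
DWL = ½ × 51 × (6815/11 − 5795/11) = 26010/11; fraction = (26010/11) / (347565/11) = 102/1363.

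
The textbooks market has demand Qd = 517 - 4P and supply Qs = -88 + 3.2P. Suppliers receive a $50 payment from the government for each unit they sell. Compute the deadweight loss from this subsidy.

Deadweight loss = 20000/9

Pre-subsidy: 517 - 4P = -88 + 3.2P gives P* = 3025/36, Q* = 1628/9.
With the subsidy, sellers receive Ps = Pb + 50 for each unit, where Pb is the price buyers pay.
Supply in terms of Pb becomes Qs = -88 + 3.2(Pb + 50) = 72 + 3.2Pb. Setting this equal to demand: 517 - 4Pb = 72 + 3.2Pb, so Pb = 2225/36.
Sellers receive Ps = 2225/36 + 50 = 4025/36; Q' = 517 − 4·(2225/36) = 2428/9.
The subsidy expands output by 2428/9 − 1628/9 = 800/9 past the efficient level; on those units the gap between marginal cost and willingness to pay runs from 0 up to 50.
DWL = ½ × 50 × 800/9 = 20000/9.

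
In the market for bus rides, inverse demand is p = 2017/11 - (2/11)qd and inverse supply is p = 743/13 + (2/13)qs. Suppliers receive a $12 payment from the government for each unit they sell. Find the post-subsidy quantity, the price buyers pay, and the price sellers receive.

q' = 411.75; buyers pay $108.5; sellers receive $120.5

Pre-subsidy: 2017/11 - (2/11)q = 743/13 + (2/13)q gives q* = 376 and p* = 115.
With the subsidy, sellers receive ps = pb + 12 for each unit, where pb is the price buyers pay.
On the curves, pb = 2017/11 - (2/11)q and ps = 743/13 + (2/13)q; the wedge ps − pb = 12 gives 743/13 + (2/13)q − (2017/11 - (2/11)q) = 12, so q' = 411.75.
Then pb = 2017/11 − (2/11)·411.75 = 108.5 and ps = 743/13 + (2/13)·411.75 = 120.5.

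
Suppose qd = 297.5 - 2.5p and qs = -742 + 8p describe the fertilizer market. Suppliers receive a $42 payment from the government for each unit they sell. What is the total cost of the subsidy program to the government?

Government cost = $5460

Pre-subsidy: 297.5 - 2.5p = -742 + 8p gives p* = 99, q* = 50.
With the subsidy, sellers receive ps = pb + 42 for each unit, where pb is the price buyers pay.
Supply in terms of pb becomes qs = -742 + 8(pb + 42) = -406 + 8pb. Setting this equal to demand: 297.5 - 2.5pb = -406 + 8pb, so pb = 67.
Sellers receive ps = 67 + 42 = 109; q' = 297.5 − 2.5·67 = 130.
Government outlay = subsidy × quantity = 42 × 130 = 5460.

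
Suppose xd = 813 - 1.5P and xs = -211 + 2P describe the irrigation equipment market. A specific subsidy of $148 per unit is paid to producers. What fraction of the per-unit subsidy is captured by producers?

Pre-subsidy: 813 - 1.5P = -211 + 2P gives P* = 2048/7, x* = 2619/7.
With the subsidy, sellers receive Ps = Pb + 148 for each unit, where Pb is the price buyers pay.
Supply in terms of Pb becomes xs = -211 + 2(Pb + 148) = 85 + 2Pb. Setting this equal to demand: 813 - 1.5Pb = 85 + 2Pb, so Pb = 208.
Sellers receive Ps = 208 + 148 = 356; x' = 813 − 1.5·208 = 501.
Buyers' price falls by P* − Pb = 2048/7 − 208 = 592/7; sellers' price rises by Ps − P* = 356 − 2048/7 = 444/7.
So producers capture (444/7)/148 = 3/7 of each unit of subsidy.

Producer share = 3/7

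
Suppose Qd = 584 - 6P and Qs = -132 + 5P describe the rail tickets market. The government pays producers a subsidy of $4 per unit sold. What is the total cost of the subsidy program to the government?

Government cost = 8992/11

Pre-subsidy: 584 - 6P = -132 + 5P gives P* = 716/11, Q* = 2128/11.
With the subsidy, sellers receive Ps = Pb + 4 for each unit, where Pb is the price buyers pay.
Supply in terms of Pb becomes Qs = -132 + 5(Pb + 4) = -112 + 5Pb. Setting this equal to demand: 584 - 6Pb = -112 + 5Pb, so Pb = 696/11.
Sellers receive Ps = 696/11 + 4 = 740/11; Q' = 584 − 6·(696/11) = 2248/11.
Government outlay = subsidy × quantity = 4 × 2248/11 = 8992/11.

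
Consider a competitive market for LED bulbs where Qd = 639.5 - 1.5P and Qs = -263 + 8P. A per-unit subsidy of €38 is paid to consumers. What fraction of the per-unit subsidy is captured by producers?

Pre-subsidy: 639.5 - 1.5P = -263 + 8P gives P* = 95, Q* = 497.
With the rebate, buyers effectively pay Pb = Ps − 38, where Ps is the price sellers receive.
Demand in terms of Ps becomes Qd = 639.5 − 1.5(Ps − 38) = 696.5 - 1.5Ps. Setting this equal to supply: 696.5 - 1.5Ps = -263 + 8Ps, so Ps = 101.
Buyers pay Pb = 101 − 38 = 63; Q' = -263 + 8·101 = 545.
Buyers' price falls by P* − Pb = 95 − 63 = 32; sellers' price rises by Ps − P* = 101 − 95 = 6.
So producers capture 6/38 = 3/19 of each unit of subsidy.

Producer share = 3/19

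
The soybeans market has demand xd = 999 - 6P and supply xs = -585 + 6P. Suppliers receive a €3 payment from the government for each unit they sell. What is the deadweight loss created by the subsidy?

Pre-subsidy: 999 - 6P = -585 + 6P gives P* = 132, x* = 207.
With the subsidy, sellers receive Ps = Pb + 3 for each unit, where Pb is the price buyers pay.
Supply in terms of Pb becomes xs = -585 + 6(Pb + 3) = -567 + 6Pb. Setting this equal to demand: 999 - 6Pb = -567 + 6Pb, so Pb = 130.5.
Sellers receive Ps = 130.5 + 3 = 133.5; x' = 999 − 6·130.5 = 216.
The subsidy expands output by 216 − 207 = 9 past the efficient level; on those units the gap between marginal cost and willingness to pay runs from 0 up to 3.
DWL = ½ × 3 × 9 = 13.5.

Deadweight loss = €13.5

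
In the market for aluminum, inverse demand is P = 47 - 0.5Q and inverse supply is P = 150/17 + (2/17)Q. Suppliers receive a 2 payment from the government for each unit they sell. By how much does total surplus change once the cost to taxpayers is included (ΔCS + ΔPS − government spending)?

Net change in total surplus = -68/21

Pre-subsidy: 47 - 0.5Q = 150/17 + (2/17)Q gives Q* = 1298/21 and P* = 338/21.
With the subsidy, sellers receive Ps = Pb + 2 for each unit, where Pb is the price buyers pay.
On the curves, Pb = 47 - 0.5Q and Ps = 150/17 + (2/17)Q; the wedge Ps − Pb = 2 gives 150/17 + (2/17)Q − (47 - 0.5Q) = 2, so Q' = 1366/21.
Then Pb = 47 − 0.5·(1366/21) = 304/21 and Ps = 150/17 + (2/17)·(1366/21) = 346/21.
ΔCS = ½(1298/21 + 1366/21)(338/21 − 304/21) = 5032/49; ΔPS = ½(1298/21 + 1366/21)(346/21 − 338/21) = 1184/49.
Government spending = 2 × 1366/21 = 2732/21.
Net change = 5032/49 + 1184/49 − 2732/21 = -68/21. The loss equals the DWL triangle ½·2·68/21.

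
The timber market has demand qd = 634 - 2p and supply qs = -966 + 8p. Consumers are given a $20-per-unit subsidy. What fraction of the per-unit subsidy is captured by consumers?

Consumer share = 0.8

Pre-subsidy: 634 - 2p = -966 + 8p gives p* = 160, q* = 314.
With the rebate, buyers effectively pay pb = ps − 20, where ps is the price sellers receive.
Demand in terms of ps becomes qd = 634 − 2(ps − 20) = 674 - 2ps. Setting this equal to supply: 674 - 2ps = -966 + 8ps, so ps = 164.
Buyers pay pb = 164 − 20 = 144; q' = -966 + 8·164 = 346.
Buyers' price falls by p* − pb = 160 − 144 = 16; sellers' price rises by ps − p* = 164 − 160 = 4.
So consumers capture 16/20 = 0.8 of each unit of subsidy.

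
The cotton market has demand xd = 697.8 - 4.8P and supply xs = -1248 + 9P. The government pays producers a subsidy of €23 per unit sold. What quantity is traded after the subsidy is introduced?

x' = 93

Pre-subsidy: 697.8 - 4.8P = -1248 + 9P gives P* = 141, x* = 21.
With the subsidy, sellers receive Ps = Pb + 23 for each unit, where Pb is the price buyers pay.
Supply in terms of Pb becomes xs = -1248 + 9(Pb + 23) = -1041 + 9Pb. Setting this equal to demand: 697.8 - 4.8Pb = -1041 + 9Pb, so Pb = 126.
Sellers receive Ps = 126 + 23 = 149; x' = 697.8 − 4.8·126 = 93.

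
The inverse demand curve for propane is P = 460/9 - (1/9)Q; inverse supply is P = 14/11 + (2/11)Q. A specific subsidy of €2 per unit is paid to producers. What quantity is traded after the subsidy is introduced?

Pre-subsidy: 460/9 - (1/9)Q = 14/11 + (2/11)Q gives Q* = 4934/29 and P* = 934/29.
With the subsidy, sellers receive Ps = Pb + 2 for each unit, where Pb is the price buyers pay.
On the curves, Pb = 460/9 - (1/9)Q and Ps = 14/11 + (2/11)Q; the wedge Ps − Pb = 2 gives 14/11 + (2/11)Q − (460/9 - (1/9)Q) = 2, so Q' = 5132/29.
Then Pb = 460/9 − (1/9)·(5132/29) = 912/29 and Ps = 14/11 + (2/11)·(5132/29) = 970/29.

Q' = 5132/29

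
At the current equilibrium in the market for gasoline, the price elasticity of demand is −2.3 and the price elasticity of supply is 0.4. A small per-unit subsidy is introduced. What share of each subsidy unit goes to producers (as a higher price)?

Producer share = 23/27

For a small subsidy around the equilibrium, the benefit split depends on the relative slopes, which at a point are proportional to the elasticities.
Buyer share = εs/(εs + |εd|) = 0.4/(0.4 + 2.3) = 4/27; seller share = |εd|/(εs + |εd|) = 23/27.
So producers capture 23/27 of the subsidy.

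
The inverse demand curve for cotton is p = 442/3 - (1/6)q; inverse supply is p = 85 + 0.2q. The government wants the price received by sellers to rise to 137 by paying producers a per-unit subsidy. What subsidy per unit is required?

At a seller price of 137, quantity supplied is -425 + 5·137 = 260.
Buyers absorb 260 only when they pay pb = 442/3 − (1/6)·260 = 104.
s = ps − pb = 137 − 104 = 33.

Required subsidy s = 33 per unit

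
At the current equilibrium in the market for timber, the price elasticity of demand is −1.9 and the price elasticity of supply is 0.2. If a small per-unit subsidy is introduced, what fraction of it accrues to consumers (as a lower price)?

For a small subsidy around the equilibrium, the benefit split depends on the relative slopes, which at a point are proportional to the elasticities.
Buyer share = εs/(εs + |εd|) = 0.2/(0.2 + 1.9) = 2/21; seller share = |εd|/(εs + |εd|) = 19/21.

Consumer share = 2/21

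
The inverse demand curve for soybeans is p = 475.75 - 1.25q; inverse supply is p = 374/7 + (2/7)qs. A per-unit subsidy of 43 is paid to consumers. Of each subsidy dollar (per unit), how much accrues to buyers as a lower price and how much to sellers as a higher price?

Pre-subsidy: 475.75 - 1.25q = 374/7 + (2/7)q gives q* = 275 and p* = 132.
With the rebate, buyers effectively pay pb = ps − 43, where ps is the price sellers receive.
On the curves, pb = 475.75 - 1.25q and ps = 374/7 + (2/7)q; the wedge ps − pb = 43 gives 374/7 + (2/7)q − (475.75 - 1.25q) = 43, so q' = 303.
Then pb = 475.75 − 1.25·303 = 97 and ps = 374/7 + (2/7)·303 = 140.
Buyers' price falls by p* − pb = 132 − 97 = 35; sellers' price rises by ps − p* = 140 − 132 = 8.

Buyers gain 35 per unit; sellers gain 8 per unit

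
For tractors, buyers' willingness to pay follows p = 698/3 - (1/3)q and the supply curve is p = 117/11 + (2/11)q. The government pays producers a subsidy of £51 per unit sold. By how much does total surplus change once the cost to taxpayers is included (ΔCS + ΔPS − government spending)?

Net change in total surplus = -£2524.5

Pre-subsidy: 698/3 - (1/3)q = 117/11 + (2/11)q gives q* = 431 and p* = 89.
With the subsidy, sellers receive ps = pb + 51 for each unit, where pb is the price buyers pay.
On the curves, pb = 698/3 - (1/3)q and ps = 117/11 + (2/11)q; the wedge ps − pb = 51 gives 117/11 + (2/11)q − (698/3 - (1/3)q) = 51, so q' = 530.
Then pb = 698/3 − (1/3)·530 = 56 and ps = 117/11 + (2/11)·530 = 107.
ΔCS = ½(431 + 530)(89 − 56) = 15856.5; ΔPS = ½(431 + 530)(107 − 89) = 8649.
Government spending = 51 × 530 = 27030.
Net change = 15856.5 + 8649 − 27030 = -2524.5. The loss equals the DWL triangle ½·51·99.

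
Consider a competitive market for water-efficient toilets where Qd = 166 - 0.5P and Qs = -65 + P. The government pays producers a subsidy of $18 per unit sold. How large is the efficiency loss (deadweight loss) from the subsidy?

Pre-subsidy: 166 - 0.5P = -65 + P gives P* = 154, Q* = 89.
With the subsidy, sellers receive Ps = Pb + 18 for each unit, where Pb is the price buyers pay.
Supply in terms of Pb becomes Qs = -65 + 1(Pb + 18) = -47 + Pb. Setting this equal to demand: 166 - 0.5Pb = -47 + Pb, so Pb = 142.
Sellers receive Ps = 142 + 18 = 160; Q' = 166 − 0.5·142 = 95.
The subsidy expands output by 95 − 89 = 6 past the efficient level; on those units the gap between marginal cost and willingness to pay runs from 0 up to 18.
DWL = ½ × 18 × 6 = 54.

Deadweight loss = $54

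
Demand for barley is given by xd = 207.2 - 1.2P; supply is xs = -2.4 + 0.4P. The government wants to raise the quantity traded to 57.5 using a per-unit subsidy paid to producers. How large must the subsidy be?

Required subsidy s = 25 per unit

At x = 57.5, invert demand for the buyer price: Pb = (207.2 − 57.5)/1.2 = 124.75; invert supply for the seller price: Ps = (57.5 − (-2.4))/0.4 = 149.75.
The subsidy must fill the gap: s = Ps − Pb = 149.75 − 124.75 = 25.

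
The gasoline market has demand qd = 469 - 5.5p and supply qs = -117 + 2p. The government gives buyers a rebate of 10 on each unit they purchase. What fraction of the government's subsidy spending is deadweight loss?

DWL / government spending = 110/809

Pre-subsidy: 469 - 5.5p = -117 + 2p gives p* = 1172/15, q* = 589/15.
With the rebate, buyers effectively pay pb = ps − 10, where ps is the price sellers receive.
Demand in terms of ps becomes qd = 469 − 5.5(ps − 10) = 524 - 5.5ps. Setting this equal to supply: 524 - 5.5ps = -117 + 2ps, so ps = 1282/15.
Buyers pay pb = 1282/15 − 10 = 1132/15; q' = -117 + 2·(1282/15) = 809/15.
ΔCS = ½(589/15 + 809/15)(1172/15 − 1132/15) = 1864/15; ΔPS = ½(589/15 + 809/15)(1282/15 − 1172/15) = 5126/15.
Government spending = 10 × 809/15 = 1618/3.
DWL = ½ × 10 × (809/15 − 589/15) = 220/3; fraction = (220/3) / (1618/3) = 110/809.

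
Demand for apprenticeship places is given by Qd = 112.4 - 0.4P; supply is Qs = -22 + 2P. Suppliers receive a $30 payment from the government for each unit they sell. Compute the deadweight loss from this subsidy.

Deadweight loss = $150

Pre-subsidy: 112.4 - 0.4P = -22 + 2P gives P* = 56, Q* = 90.
With the subsidy, sellers receive Ps = Pb + 30 for each unit, where Pb is the price buyers pay.
Supply in terms of Pb becomes Qs = -22 + 2(Pb + 30) = 38 + 2Pb. Setting this equal to demand: 112.4 - 0.4Pb = 38 + 2Pb, so Pb = 31.
Sellers receive Ps = 31 + 30 = 61; Q' = 112.4 − 0.4·31 = 100.
The subsidy expands output by 100 − 90 = 10 past the efficient level; on those units the gap between marginal cost and willingness to pay runs from 0 up to 30.
DWL = ½ × 30 × 10 = 150.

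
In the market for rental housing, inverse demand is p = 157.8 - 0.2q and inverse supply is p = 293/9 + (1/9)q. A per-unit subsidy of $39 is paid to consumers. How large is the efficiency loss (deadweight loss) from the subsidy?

Pre-subsidy: 157.8 - 0.2q = 293/9 + (1/9)q gives q* = 2818/7 and p* = 541/7.
With the rebate, buyers effectively pay pb = ps − 39, where ps is the price sellers receive.
On the curves, pb = 157.8 - 0.2q and ps = 293/9 + (1/9)q; the wedge ps − pb = 39 gives 293/9 + (1/9)q − (157.8 - 0.2q) = 39, so q' = 7391/14.
Then pb = 157.8 − 0.2·(7391/14) = 731/14 and ps = 293/9 + (1/9)·(7391/14) = 1277/14.
The subsidy expands output by 7391/14 − 2818/7 = 1755/14 past the efficient level; on those units the gap between marginal cost and willingness to pay runs from 0 up to 39.
DWL = ½ × 39 × 1755/14 = 68445/28.

Deadweight loss = 68445/28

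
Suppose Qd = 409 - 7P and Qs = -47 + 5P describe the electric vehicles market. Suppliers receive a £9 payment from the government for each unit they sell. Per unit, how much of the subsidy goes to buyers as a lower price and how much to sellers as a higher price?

Pre-subsidy: 409 - 7P = -47 + 5P gives P* = 38, Q* = 143.
With the subsidy, sellers receive Ps = Pb + 9 for each unit, where Pb is the price buyers pay.
Supply in terms of Pb becomes Qs = -47 + 5(Pb + 9) = -2 + 5Pb. Setting this equal to demand: 409 - 7Pb = -2 + 5Pb, so Pb = 34.25.
Sellers receive Ps = 34.25 + 9 = 43.25; Q' = 409 − 7·34.25 = 169.25.
Buyers' price falls by P* − Pb = 38 − 34.25 = 3.75; sellers' price rises by Ps − P* = 43.25 − 38 = 5.25.

Buyers gain £3.75 per unit; sellers gain £5.25 per unit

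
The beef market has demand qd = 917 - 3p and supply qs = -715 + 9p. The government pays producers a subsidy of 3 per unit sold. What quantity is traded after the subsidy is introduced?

Pre-subsidy: 917 - 3p = -715 + 9p gives p* = 136, q* = 509.
With the subsidy, sellers receive ps = pb + 3 for each unit, where pb is the price buyers pay.
Supply in terms of pb becomes qs = -715 + 9(pb + 3) = -688 + 9pb. Setting this equal to demand: 917 - 3pb = -688 + 9pb, so pb = 133.75.
Sellers receive ps = 133.75 + 3 = 136.75; q' = 917 − 3·133.75 = 515.75.

q' = 515.75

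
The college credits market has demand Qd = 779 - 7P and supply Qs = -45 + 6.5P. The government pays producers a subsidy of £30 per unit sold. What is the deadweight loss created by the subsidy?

Deadweight loss = 4550/3

Pre-subsidy: 779 - 7P = -45 + 6.5P gives P* = 1648/27, Q* = 9497/27.
With the subsidy, sellers receive Ps = Pb + 30 for each unit, where Pb is the price buyers pay.
Supply in terms of Pb becomes Qs = -45 + 6.5(Pb + 30) = 150 + 6.5Pb. Setting this equal to demand: 779 - 7Pb = 150 + 6.5Pb, so Pb = 1258/27.
Sellers receive Ps = 1258/27 + 30 = 2068/27; Q' = 779 − 7·(1258/27) = 12227/27.
The subsidy expands output by 12227/27 − 9497/27 = 910/9 past the efficient level; on those units the gap between marginal cost and willingness to pay runs from 0 up to 30.
DWL = ½ × 30 × 910/9 = 4550/3.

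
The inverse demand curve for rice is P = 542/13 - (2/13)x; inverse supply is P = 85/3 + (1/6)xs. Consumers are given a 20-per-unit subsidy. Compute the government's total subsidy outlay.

Government cost = 2081.6

Pre-subsidy: 542/13 - (2/13)x = 85/3 + (1/6)x gives x* = 41.68 and P* = 35.28.
With the rebate, buyers effectively pay Pb = Ps − 20, where Ps is the price sellers receive.
On the curves, Pb = 542/13 - (2/13)x and Ps = 85/3 + (1/6)x; the wedge Ps − Pb = 20 gives 85/3 + (1/6)x − (542/13 - (2/13)x) = 20, so x' = 104.08.
Then Pb = 542/13 − (2/13)·104.08 = 25.68 and Ps = 85/3 + (1/6)·104.08 = 45.68.
Government outlay = subsidy × quantity = 20 × 104.08 = 2081.6.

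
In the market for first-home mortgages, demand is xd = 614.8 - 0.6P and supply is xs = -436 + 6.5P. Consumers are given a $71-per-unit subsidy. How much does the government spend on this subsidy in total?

Government cost = $40115

Pre-subsidy: 614.8 - 0.6P = -436 + 6.5P gives P* = 148, x* = 526.
With the rebate, buyers effectively pay Pb = Ps − 71, where Ps is the price sellers receive.
Demand in terms of Ps becomes xd = 614.8 − 0.6(Ps − 71) = 657.4 - 0.6Ps. Setting this equal to supply: 657.4 - 0.6Ps = -436 + 6.5Ps, so Ps = 154.
Buyers pay Pb = 154 − 71 = 83; x' = -436 + 6.5·154 = 565.
Government outlay = subsidy × quantity = 71 × 565 = 40115.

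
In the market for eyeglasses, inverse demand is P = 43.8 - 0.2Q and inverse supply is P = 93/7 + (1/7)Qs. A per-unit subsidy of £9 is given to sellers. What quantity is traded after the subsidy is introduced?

Q' = 115.25

Pre-subsidy: 43.8 - 0.2Q = 93/7 + (1/7)Q gives Q* = 89 and P* = 26.
With the subsidy, sellers receive Ps = Pb + 9 for each unit, where Pb is the price buyers pay.
On the curves, Pb = 43.8 - 0.2Q and Ps = 93/7 + (1/7)Q; the wedge Ps − Pb = 9 gives 93/7 + (1/7)Q − (43.8 - 0.2Q) = 9, so Q' = 115.25.
Then Pb = 43.8 − 0.2·115.25 = 20.75 and Ps = 93/7 + (1/7)·115.25 = 29.75.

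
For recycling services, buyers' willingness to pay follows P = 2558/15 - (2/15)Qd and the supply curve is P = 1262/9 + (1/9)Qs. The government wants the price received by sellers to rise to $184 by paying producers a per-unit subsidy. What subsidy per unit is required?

At a seller price of 184, quantity supplied is -1262 + 9·184 = 394.
Buyers absorb 394 only when they pay Pb = 2558/15 − (2/15)·394 = 118.
s = Ps − Pb = 184 − 118 = 66.

Required subsidy s = $66 per unit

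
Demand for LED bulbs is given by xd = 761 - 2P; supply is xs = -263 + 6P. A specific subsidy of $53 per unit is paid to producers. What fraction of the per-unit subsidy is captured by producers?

Producer share = 0.25

Pre-subsidy: 761 - 2P = -263 + 6P gives P* = 128, x* = 505.
With the subsidy, sellers receive Ps = Pb + 53 for each unit, where Pb is the price buyers pay.
Supply in terms of Pb becomes xs = -263 + 6(Pb + 53) = 55 + 6Pb. Setting this equal to demand: 761 - 2Pb = 55 + 6Pb, so Pb = 88.25.
Sellers receive Ps = 88.25 + 53 = 141.25; x' = 761 − 2·88.25 = 584.5.
Buyers' price falls by P* − Pb = 128 − 88.25 = 39.75; sellers' price rises by Ps − P* = 141.25 − 128 = 13.25.
So producers capture 13.25/53 = 0.25 of each unit of subsidy.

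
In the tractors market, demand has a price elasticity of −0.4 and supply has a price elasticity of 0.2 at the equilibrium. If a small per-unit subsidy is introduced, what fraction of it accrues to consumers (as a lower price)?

Consumer share = 1/3

For a small subsidy around the equilibrium, the benefit split depends on the relative slopes, which at a point are proportional to the elasticities.
Buyer share = εs/(εs + |εd|) = 0.2/(0.2 + 0.4) = 1/3; seller share = |εd|/(εs + |εd|) = 2/3.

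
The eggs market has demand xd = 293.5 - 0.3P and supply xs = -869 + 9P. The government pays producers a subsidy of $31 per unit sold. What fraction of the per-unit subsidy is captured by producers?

Producer share = 1/31

Pre-subsidy: 293.5 - 0.3P = -869 + 9P gives P* = 125, x* = 256.
With the subsidy, sellers receive Ps = Pb + 31 for each unit, where Pb is the price buyers pay.
Supply in terms of Pb becomes xs = -869 + 9(Pb + 31) = -590 + 9Pb. Setting this equal to demand: 293.5 - 0.3Pb = -590 + 9Pb, so Pb = 95.
Sellers receive Ps = 95 + 31 = 126; x' = 293.5 − 0.3·95 = 265.
Buyers' price falls by P* − Pb = 125 − 95 = 30; sellers' price rises by Ps − P* = 126 − 125 = 1.
So producers capture 1/31 = 1/31 of each unit of subsidy.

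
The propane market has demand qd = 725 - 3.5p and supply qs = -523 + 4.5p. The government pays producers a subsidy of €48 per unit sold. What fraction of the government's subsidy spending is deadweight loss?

Pre-subsidy: 725 - 3.5p = -523 + 4.5p gives p* = 156, q* = 179.
With the subsidy, sellers receive ps = pb + 48 for each unit, where pb is the price buyers pay.
Supply in terms of pb becomes qs = -523 + 4.5(pb + 48) = -307 + 4.5pb. Setting this equal to demand: 725 - 3.5pb = -307 + 4.5pb, so pb = 129.
Sellers receive ps = 129 + 48 = 177; q' = 725 − 3.5·129 = 273.5.
ΔCS = ½(179 + 273.5)(156 − 129) = 6108.75; ΔPS = ½(179 + 273.5)(177 − 156) = 4751.25.
Government spending = 48 × 273.5 = 13128.
DWL = ½ × 48 × (273.5 − 179) = 2268; fraction = 2268 / 13128 = 189/1094.

DWL / government spending = 189/1094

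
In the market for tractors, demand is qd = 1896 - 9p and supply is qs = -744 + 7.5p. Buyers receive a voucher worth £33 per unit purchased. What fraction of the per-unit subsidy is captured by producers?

Producer share = 6/11

Pre-subsidy: 1896 - 9p = -744 + 7.5p gives p* = 160, q* = 456.
With the rebate, buyers effectively pay pb = ps − 33, where ps is the price sellers receive.
Demand in terms of ps becomes qd = 1896 − 9(ps − 33) = 2193 - 9ps. Setting this equal to supply: 2193 - 9ps = -744 + 7.5ps, so ps = 178.
Buyers pay pb = 178 − 33 = 145; q' = -744 + 7.5·178 = 591.
Buyers' price falls by p* − pb = 160 − 145 = 15; sellers' price rises by ps − p* = 178 − 160 = 18.
So producers capture 18/33 = 6/11 of each unit of subsidy.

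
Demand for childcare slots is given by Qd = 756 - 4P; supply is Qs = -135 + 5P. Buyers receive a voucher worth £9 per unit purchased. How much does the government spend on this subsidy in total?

Government cost = £3420

Pre-subsidy: 756 - 4P = -135 + 5P gives P* = 99, Q* = 360.
With the rebate, buyers effectively pay Pb = Ps − 9, where Ps is the price sellers receive.
Demand in terms of Ps becomes Qd = 756 − 4(Ps − 9) = 792 - 4Ps. Setting this equal to supply: 792 - 4Ps = -135 + 5Ps, so Ps = 103.
Buyers pay Pb = 103 − 9 = 94; Q' = -135 + 5·103 = 380.
Government outlay = subsidy × quantity = 9 × 380 = 3420.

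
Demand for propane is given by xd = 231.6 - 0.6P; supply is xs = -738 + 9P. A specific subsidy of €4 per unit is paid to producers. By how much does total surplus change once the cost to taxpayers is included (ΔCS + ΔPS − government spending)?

Net change in total surplus = -€4.5

Pre-subsidy: 231.6 - 0.6P = -738 + 9P gives P* = 101, x* = 171.
With the subsidy, sellers receive Ps = Pb + 4 for each unit, where Pb is the price buyers pay.
Supply in terms of Pb becomes xs = -738 + 9(Pb + 4) = -702 + 9Pb. Setting this equal to demand: 231.6 - 0.6Pb = -702 + 9Pb, so Pb = 97.25.
Sellers receive Ps = 97.25 + 4 = 101.25; x' = 231.6 − 0.6·97.25 = 173.25.
ΔCS = ½(171 + 173.25)(101 − 97.25) = 645.46875; ΔPS = ½(171 + 173.25)(101.25 − 101) = 43.03125.
Government spending = 4 × 173.25 = 693.
Net change = 645.46875 + 43.03125 − 693 = -4.5. The loss equals the DWL triangle ½·4·2.25.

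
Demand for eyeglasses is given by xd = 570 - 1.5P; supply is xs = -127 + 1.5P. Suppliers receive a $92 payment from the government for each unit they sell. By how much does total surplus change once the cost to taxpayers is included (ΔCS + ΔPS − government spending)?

Pre-subsidy: 570 - 1.5P = -127 + 1.5P gives P* = 697/3, x* = 221.5.
With the subsidy, sellers receive Ps = Pb + 92 for each unit, where Pb is the price buyers pay.
Supply in terms of Pb becomes xs = -127 + 1.5(Pb + 92) = 11 + 1.5Pb. Setting this equal to demand: 570 - 1.5Pb = 11 + 1.5Pb, so Pb = 559/3.
Sellers receive Ps = 559/3 + 92 = 835/3; x' = 570 − 1.5·(559/3) = 290.5.
ΔCS = ½(221.5 + 290.5)(697/3 − 559/3) = 11776; ΔPS = ½(221.5 + 290.5)(835/3 − 697/3) = 11776.
Government spending = 92 × 290.5 = 26726.
Net change = 11776 + 11776 − 26726 = -3174. The loss equals the DWL triangle ½·92·69.

Net change in total surplus = -$3174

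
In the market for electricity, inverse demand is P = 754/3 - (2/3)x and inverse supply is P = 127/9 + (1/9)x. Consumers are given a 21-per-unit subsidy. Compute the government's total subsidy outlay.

Pre-subsidy: 754/3 - (2/3)x = 127/9 + (1/9)x gives x* = 305 and P* = 48.
With the rebate, buyers effectively pay Pb = Ps − 21, where Ps is the price sellers receive.
On the curves, Pb = 754/3 - (2/3)x and Ps = 127/9 + (1/9)x; the wedge Ps − Pb = 21 gives 127/9 + (1/9)x − (754/3 - (2/3)x) = 21, so x' = 332.
Then Pb = 754/3 − (2/3)·332 = 30 and Ps = 127/9 + (1/9)·332 = 51.
Government outlay = subsidy × quantity = 21 × 332 = 6972.

Government cost = 6972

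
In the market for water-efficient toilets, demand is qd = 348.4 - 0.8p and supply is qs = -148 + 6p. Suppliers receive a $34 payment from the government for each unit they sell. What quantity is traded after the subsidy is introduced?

Pre-subsidy: 348.4 - 0.8p = -148 + 6p gives p* = 73, q* = 290.
With the subsidy, sellers receive ps = pb + 34 for each unit, where pb is the price buyers pay.
Supply in terms of pb becomes qs = -148 + 6(pb + 34) = 56 + 6pb. Setting this equal to demand: 348.4 - 0.8pb = 56 + 6pb, so pb = 43.
Sellers receive ps = 43 + 34 = 77; q' = 348.4 − 0.8·43 = 314.

q' = 314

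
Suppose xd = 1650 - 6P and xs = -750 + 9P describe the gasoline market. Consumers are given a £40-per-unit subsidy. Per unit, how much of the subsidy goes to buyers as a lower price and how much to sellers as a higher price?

Buyers gain £24 per unit; sellers gain £16 per unit

Pre-subsidy: 1650 - 6P = -750 + 9P gives P* = 160, x* = 690.
With the rebate, buyers effectively pay Pb = Ps − 40, where Ps is the price sellers receive.
Demand in terms of Ps becomes xd = 1650 − 6(Ps − 40) = 1890 - 6Ps. Setting this equal to supply: 1890 - 6Ps = -750 + 9Ps, so Ps = 176.
Buyers pay Pb = 176 − 40 = 136; x' = -750 + 9·176 = 834.
Buyers' price falls by P* − Pb = 160 − 136 = 24; sellers' price rises by Ps − P* = 176 − 160 = 16.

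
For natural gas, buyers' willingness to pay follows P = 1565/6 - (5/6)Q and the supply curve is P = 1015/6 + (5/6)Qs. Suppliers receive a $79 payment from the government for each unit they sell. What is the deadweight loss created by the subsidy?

Pre-subsidy: 1565/6 - (5/6)Q = 1015/6 + (5/6)Q gives Q* = 55 and P* = 215.
With the subsidy, sellers receive Ps = Pb + 79 for each unit, where Pb is the price buyers pay.
On the curves, Pb = 1565/6 - (5/6)Q and Ps = 1015/6 + (5/6)Q; the wedge Ps − Pb = 79 gives 1015/6 + (5/6)Q − (1565/6 - (5/6)Q) = 79, so Q' = 102.4.
Then Pb = 1565/6 − (5/6)·102.4 = 175.5 and Ps = 1015/6 + (5/6)·102.4 = 254.5.
The subsidy expands output by 102.4 − 55 = 47.4 past the efficient level; on those units the gap between marginal cost and willingness to pay runs from 0 up to 79.
DWL = ½ × 79 × 47.4 = 1872.3.

Deadweight loss = $1872.3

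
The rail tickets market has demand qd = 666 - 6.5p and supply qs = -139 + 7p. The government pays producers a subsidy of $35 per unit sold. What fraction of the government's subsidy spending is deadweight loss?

Pre-subsidy: 666 - 6.5p = -139 + 7p gives p* = 1610/27, q* = 7517/27.
With the subsidy, sellers receive ps = pb + 35 for each unit, where pb is the price buyers pay.
Supply in terms of pb becomes qs = -139 + 7(pb + 35) = 106 + 7pb. Setting this equal to demand: 666 - 6.5pb = 106 + 7pb, so pb = 1120/27.
Sellers receive ps = 1120/27 + 35 = 2065/27; q' = 666 − 6.5·(1120/27) = 10702/27.
ΔCS = ½(7517/27 + 10702/27)(1610/27 − 1120/27) = 1487885/243; ΔPS = ½(7517/27 + 10702/27)(2065/27 − 1610/27) = 2763215/486.
Government spending = 35 × 10702/27 = 374570/27.
DWL = ½ × 35 × (10702/27 − 7517/27) = 111475/54; fraction = (111475/54) / (374570/27) = 3185/21404.

DWL / government spending = 3185/21404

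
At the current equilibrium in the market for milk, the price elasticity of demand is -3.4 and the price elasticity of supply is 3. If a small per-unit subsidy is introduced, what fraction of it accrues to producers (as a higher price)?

Producer share = 0.53125

For a small subsidy around the equilibrium, the benefit split depends on the relative slopes, which at a point are proportional to the elasticities.
Buyer share = εs/(εs + |εd|) = 3/(3 + 3.4) = 0.46875; seller share = |εd|/(εs + |εd|) = 0.53125.
So producers capture 0.53125 of the subsidy.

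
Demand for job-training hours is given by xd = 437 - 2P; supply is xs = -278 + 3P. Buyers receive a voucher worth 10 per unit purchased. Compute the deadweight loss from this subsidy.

Deadweight loss = 60

Pre-subsidy: 437 - 2P = -278 + 3P gives P* = 143, x* = 151.
With the rebate, buyers effectively pay Pb = Ps − 10, where Ps is the price sellers receive.
Demand in terms of Ps becomes xd = 437 − 2(Ps − 10) = 457 - 2Ps. Setting this equal to supply: 457 - 2Ps = -278 + 3Ps, so Ps = 147.
Buyers pay Pb = 147 − 10 = 137; x' = -278 + 3·147 = 163.
The subsidy expands output by 163 − 151 = 12 past the efficient level; on those units the gap between marginal cost and willingness to pay runs from 0 up to 10.
DWL = ½ × 10 × 12 = 60.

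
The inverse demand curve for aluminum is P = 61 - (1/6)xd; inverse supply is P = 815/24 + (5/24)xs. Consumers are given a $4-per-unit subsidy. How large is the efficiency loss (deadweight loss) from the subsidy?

Pre-subsidy: 61 - (1/6)x = 815/24 + (5/24)x gives x* = 649/9 and P* = 2645/54.
With the rebate, buyers effectively pay Pb = Ps − 4, where Ps is the price sellers receive.
On the curves, Pb = 61 - (1/6)x and Ps = 815/24 + (5/24)x; the wedge Ps − Pb = 4 gives 815/24 + (5/24)x − (61 - (1/6)x) = 4, so x' = 745/9.
Then Pb = 61 − (1/6)·(745/9) = 2549/54 and Ps = 815/24 + (5/24)·(745/9) = 2765/54.
The subsidy expands output by 745/9 − 649/9 = 32/3 past the efficient level; on those units the gap between marginal cost and willingness to pay runs from 0 up to 4.
DWL = ½ × 4 × 32/3 = 64/3.

Deadweight loss = 64/3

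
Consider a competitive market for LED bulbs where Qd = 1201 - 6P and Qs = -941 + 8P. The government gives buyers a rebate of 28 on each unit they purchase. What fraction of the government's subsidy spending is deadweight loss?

Pre-subsidy: 1201 - 6P = -941 + 8P gives P* = 153, Q* = 283.
With the rebate, buyers effectively pay Pb = Ps − 28, where Ps is the price sellers receive.
Demand in terms of Ps becomes Qd = 1201 − 6(Ps − 28) = 1369 - 6Ps. Setting this equal to supply: 1369 - 6Ps = -941 + 8Ps, so Ps = 165.
Buyers pay Pb = 165 − 28 = 137; Q' = -941 + 8·165 = 379.
ΔCS = ½(283 + 379)(153 − 137) = 5296; ΔPS = ½(283 + 379)(165 − 153) = 3972.
Government spending = 28 × 379 = 10612.
DWL = ½ × 28 × (379 − 283) = 1344; fraction = 1344 / 10612 = 48/379.

DWL / government spending = 48/379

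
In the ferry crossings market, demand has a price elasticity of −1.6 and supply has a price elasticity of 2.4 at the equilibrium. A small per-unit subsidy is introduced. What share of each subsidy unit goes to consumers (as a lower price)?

For a small subsidy around the equilibrium, the benefit split depends on the relative slopes, which at a point are proportional to the elasticities.
Buyer share = εs/(εs + |εd|) = 2.4/(2.4 + 1.6) = 0.6; seller share = |εd|/(εs + |εd|) = 0.4.

Consumer share = 0.6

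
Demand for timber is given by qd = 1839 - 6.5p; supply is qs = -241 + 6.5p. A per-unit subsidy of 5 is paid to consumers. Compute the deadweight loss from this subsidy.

Pre-subsidy: 1839 - 6.5p = -241 + 6.5p gives p* = 160, q* = 799.
With the rebate, buyers effectively pay pb = ps − 5, where ps is the price sellers receive.
Demand in terms of ps becomes qd = 1839 − 6.5(ps − 5) = 1871.5 - 6.5ps. Setting this equal to supply: 1871.5 - 6.5ps = -241 + 6.5ps, so ps = 162.5.
Buyers pay pb = 162.5 − 5 = 157.5; q' = -241 + 6.5·162.5 = 815.25.
The subsidy expands output by 815.25 − 799 = 16.25 past the efficient level; on those units the gap between marginal cost and willingness to pay runs from 0 up to 5.
DWL = ½ × 5 × 16.25 = 40.625.

Deadweight loss = 40.625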